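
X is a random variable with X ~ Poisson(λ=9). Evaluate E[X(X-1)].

E[X(X-1)] = E[X² - X] = E[X²] - E[X]
E[X] = 9
E[X²] = Var(X) + (E[X])² = 9 + (9)² = 90
E[X(X-1)] = 90 - 9 = 81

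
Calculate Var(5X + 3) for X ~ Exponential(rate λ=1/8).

For X ~ Exponential(rate λ=1/8):
Var(X) = 64
Var(5X + 3) = (5)² × Var(X) = 25 × 64 = 1600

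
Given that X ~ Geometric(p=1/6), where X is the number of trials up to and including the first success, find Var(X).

For X ~ Geometric(p=1/6), where X is the number of trials up to and including the first success:
Var(X) = 30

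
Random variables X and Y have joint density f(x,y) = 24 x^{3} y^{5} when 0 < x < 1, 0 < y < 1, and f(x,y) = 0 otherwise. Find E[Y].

E[Y] = ∫_0^1 ∫_0^1 y × f(x,y) dx dy
= \frac{6}{7}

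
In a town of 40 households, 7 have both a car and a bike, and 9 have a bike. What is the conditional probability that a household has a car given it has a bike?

P(A ∩ B) = 7/40
P(B) = 9/40
P(A|B) = P(A ∩ B) / P(B) = (7/40) / (9/40) = 7/9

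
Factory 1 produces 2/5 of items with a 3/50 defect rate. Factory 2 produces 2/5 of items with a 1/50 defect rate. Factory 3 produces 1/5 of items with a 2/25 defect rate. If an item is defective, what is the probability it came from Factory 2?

Using Bayes' theorem:
P(F1) = 2/5, P(D|F1) = 3/50
P(F2) = 2/5, P(D|F2) = 1/50
P(F3) = 1/5, P(D|F3) = 2/25
P(D) = P(D|F1)P(F1) + P(D|F2)P(F2) + P(D|F3)P(F3)
     = \frac{6}{125}
P(F2|D) = P(D|F2)P(F2) / P(D)
= \frac{1}{6}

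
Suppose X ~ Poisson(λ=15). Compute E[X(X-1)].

E[X(X-1)] = E[X² - X] = E[X²] - E[X]
E[X] = 15
E[X²] = Var(X) + (E[X])² = 15 + (15)² = 240
E[X(X-1)] = 240 - 15 = 225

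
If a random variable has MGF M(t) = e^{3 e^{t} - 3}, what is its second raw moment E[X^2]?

To find E[X^2], compute M^(2)(0):
M^(1)(t) = 3 e^{t} e^{3 e^{t} - 3}
M^(2)(t) = 9 e^{2 t} e^{3 e^{t} - 3} + 3 e^{t} e^{3 e^{t} - 3}
M^(2)(0) = 12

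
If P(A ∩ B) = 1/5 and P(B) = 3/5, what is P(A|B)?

P(A|B) = P(A ∩ B) / P(B)
= (1/5) / (3/5)
= 1/3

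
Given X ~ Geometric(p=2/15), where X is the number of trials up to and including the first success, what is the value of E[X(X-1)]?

E[X(X-1)] = E[X² - X] = E[X²] - E[X]
E[X] = \frac{15}{2}
E[X²] = Var(X) + (E[X])² = \frac{195}{4} + (\frac{15}{2})² = 105
E[X(X-1)] = 105 - \frac{15}{2} = \frac{195}{2}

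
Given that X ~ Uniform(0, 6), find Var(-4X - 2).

For X ~ Uniform(0, 6):
Var(X) = 3
Var(-4X - 2) = (-4)² × Var(X) = 16 × 3 = 48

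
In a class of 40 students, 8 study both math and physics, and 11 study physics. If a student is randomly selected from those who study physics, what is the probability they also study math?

P(A ∩ B) = 8/40 = 1/5
P(B) = 11/40
P(A|B) = P(A ∩ B) / P(B) = (1/5) / (11/40) = 8/11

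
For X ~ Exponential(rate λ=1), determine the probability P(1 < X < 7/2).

P(1 < X < 7/2) = ∫_{1}^{7/2} f(x) dx
where f(x) = e^{- x}
= - \frac{1}{e^{\frac{7}{2}}} + e^{-1}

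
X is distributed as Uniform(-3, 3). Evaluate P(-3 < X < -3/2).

P(-3 < X < -3/2) = ∫_{-3}^{-3/2} f(x) dx
where f(x) = \frac{1}{6}
= \frac{1}{4}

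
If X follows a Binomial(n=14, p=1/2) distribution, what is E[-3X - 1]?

For X ~ Binomial(n=14, p=1/2):
E[X] = 7
E[-3X - 1] = -3 × E[X] - 1 = -22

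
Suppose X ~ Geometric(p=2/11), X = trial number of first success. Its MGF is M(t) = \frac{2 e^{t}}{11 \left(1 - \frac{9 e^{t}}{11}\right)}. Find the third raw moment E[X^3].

To find E[X^3], compute M^(3)(0):
M^(1)(t) = \frac{2 e^{t}}{11 \left(1 - \frac{9 e^{t}}{11}\right)} + \frac{18 e^{2 t}}{121 \left(1 - \frac{9 e^{t}}{11}\right)^{2}}
M^(2)(t) = \frac{2 e^{t}}{11 \left(1 - \frac{9 e^{t}}{11}\right)} + \frac{54 e^{2 t}}{121 \left(1 - \frac{9 e^{t}}{11}\right)^{2}} + \frac{324 e^{3 t}}{1331 \left(1 - \frac{9 e^{t}}{11}\right)^{3}}
M^(3)(t) = \frac{2 e^{t}}{11 \left(1 - \frac{9 e^{t}}{11}\right)} + \frac{126 e^{2 t}}{121 \left(1 - \frac{9 e^{t}}{11}\right)^{2}} + \frac{1944 e^{3 t}}{1331 \left(1 - \frac{9 e^{t}}{11}\right)^{3}} + \frac{8748 e^{4 t}}{14641 \left(1 - \frac{9 e^{t}}{11}\right)^{4}}
M^(3)(0) = \frac{3289}{4}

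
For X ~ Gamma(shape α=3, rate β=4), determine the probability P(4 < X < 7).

P(4 < X < 7) = ∫_{4}^{7} f(x) dx
where f(x) = 32 x^{2} e^{- 4 x}
= \frac{-421 + 145 e^{12}}{e^{28}}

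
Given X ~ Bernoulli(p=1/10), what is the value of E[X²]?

Using the identity E[X²] = Var(X) + (E[X])²:
E[X] = \frac{1}{10}
Var(X) = \frac{9}{100}
E[X²] = \frac{9}{100} + (\frac{1}{10})²
= \frac{1}{10}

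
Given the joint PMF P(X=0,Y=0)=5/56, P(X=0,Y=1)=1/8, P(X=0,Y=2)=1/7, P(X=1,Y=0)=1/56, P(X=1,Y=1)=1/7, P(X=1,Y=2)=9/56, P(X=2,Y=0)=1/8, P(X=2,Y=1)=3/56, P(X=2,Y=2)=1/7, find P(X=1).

P(X=1) = P(X=1,Y=0) + P(X=1,Y=1) + P(X=1,Y=2)
= 1/56 + 1/7 + 9/56
= 9/28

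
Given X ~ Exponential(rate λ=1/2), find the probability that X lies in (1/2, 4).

P(1/2 < X < 4) = ∫_{1/2}^{4} f(x) dx
where f(x) = \frac{e^{- \frac{x}{2}}}{2}
= - \frac{1}{e^{2}} + e^{- \frac{1}{4}}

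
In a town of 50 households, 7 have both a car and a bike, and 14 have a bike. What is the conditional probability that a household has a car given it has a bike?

P(A ∩ B) = 7/50
P(B) = 14/50 = 7/25
P(A|B) = P(A ∩ B) / P(B) = (7/50) / (7/25) = 1/2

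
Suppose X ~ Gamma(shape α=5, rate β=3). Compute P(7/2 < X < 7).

P(7/2 < X < 7) = ∫_{7/2}^{7} f(x) dx
where f(x) = \frac{81 x^{4} e^{- 3 x}}{8}
= - \frac{79115}{8 e^{21}} + \frac{98051}{128 e^{\frac{21}{2}}}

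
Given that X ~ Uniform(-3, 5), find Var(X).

For X ~ Uniform(-3, 5):
Var(X) = \frac{16}{3}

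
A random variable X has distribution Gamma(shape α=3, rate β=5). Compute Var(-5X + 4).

For X ~ Gamma(shape α=3, rate β=5):
Var(X) = \frac{3}{25}
Var(-5X + 4) = (-5)² × Var(X) = 25 × \frac{3}{25} = 3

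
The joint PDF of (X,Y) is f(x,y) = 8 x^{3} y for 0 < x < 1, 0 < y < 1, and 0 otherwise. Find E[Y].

E[Y] = ∫_0^1 ∫_0^1 y × f(x,y) dx dy
= \frac{2}{3}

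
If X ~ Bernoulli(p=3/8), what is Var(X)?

For X ~ Bernoulli(p=3/8):
Var(X) = \frac{15}{64}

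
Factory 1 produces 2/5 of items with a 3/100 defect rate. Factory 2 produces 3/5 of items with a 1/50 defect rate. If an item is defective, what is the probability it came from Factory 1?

Using Bayes' theorem:
P(F1) = 2/5, P(D|F1) = 3/100
P(F2) = 3/5, P(D|F2) = 1/50
P(D) = P(D|F1)P(F1) + P(D|F2)P(F2)
     = \frac{3}{125}
P(F1|D) = P(D|F1)P(F1) / P(D)
= \frac{1}{2}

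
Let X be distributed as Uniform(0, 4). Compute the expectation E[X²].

Using the identity E[X²] = Var(X) + (E[X])²:
E[X] = 2
Var(X) = \frac{4}{3}
E[X²] = \frac{4}{3} + (2)²
= \frac{16}{3}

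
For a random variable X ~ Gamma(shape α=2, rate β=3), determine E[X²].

Using the identity E[X²] = Var(X) + (E[X])²:
E[X] = \frac{2}{3}
Var(X) = \frac{2}{9}
E[X²] = \frac{2}{9} + (\frac{2}{3})²
= \frac{2}{3}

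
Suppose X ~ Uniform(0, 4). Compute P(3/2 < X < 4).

P(3/2 < X < 4) = ∫_{3/2}^{4} f(x) dx
where f(x) = \frac{1}{4}
= \frac{5}{8}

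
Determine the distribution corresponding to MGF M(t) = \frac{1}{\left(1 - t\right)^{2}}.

The MGF M(t) = \frac{1}{\left(1 - t\right)^{2}} is the standard form for the Gamma distribution.
Comparing with the known MGF formula identifies: Gamma(shape α=2, rate β=1)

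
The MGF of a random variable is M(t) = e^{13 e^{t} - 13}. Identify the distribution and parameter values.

The MGF M(t) = e^{13 e^{t} - 13} is the standard form for the Poisson distribution.
Comparing with the known MGF formula identifies: Poisson(λ=13)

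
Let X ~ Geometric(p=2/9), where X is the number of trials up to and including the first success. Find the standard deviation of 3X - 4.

For X ~ Geometric(p=2/9), where X is the number of trials up to and including the first success:
Var(X) = \frac{63}{4}
SD(X) = √(Var(X)) = √(\frac{63}{4}) = \frac{3 \sqrt{7}}{2}
SD(3X - 4) = |3| × SD(X) = 3 × \frac{3 \sqrt{7}}{2} = \frac{9 \sqrt{7}}{2}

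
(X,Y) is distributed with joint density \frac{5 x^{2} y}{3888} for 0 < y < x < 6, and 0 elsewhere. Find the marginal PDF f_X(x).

f_X(x) = ∫_0^x \frac{5 x^{2} y}{3888} dy = \frac{5 x^{4}}{7776}
for 0 < x < 6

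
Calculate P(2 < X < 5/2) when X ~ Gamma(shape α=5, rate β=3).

P(2 < X < 5/2) = ∫_{2}^{5/2} f(x) dx
where f(x) = \frac{81 x^{4} e^{- 3 x}}{8}
= - \frac{30563}{128 e^{\frac{15}{2}}} + \frac{115}{e^{6}}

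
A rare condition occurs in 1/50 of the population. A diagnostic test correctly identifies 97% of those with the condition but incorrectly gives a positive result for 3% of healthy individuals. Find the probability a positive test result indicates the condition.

Let D = the rare event, + = positive/flagged.
P(D) = 1/50
P(+|D) = 97/100
P(+|D') = 3/100
P(+) = P(+|D)P(D) + P(+|D')P(D')
     = \frac{97}{100} × \frac{1}{50} + \frac{3}{100} × \frac{49}{50}
     = \frac{61}{1250}
P(D|+) = P(+|D)P(D)/P(+) = \frac{97}{244}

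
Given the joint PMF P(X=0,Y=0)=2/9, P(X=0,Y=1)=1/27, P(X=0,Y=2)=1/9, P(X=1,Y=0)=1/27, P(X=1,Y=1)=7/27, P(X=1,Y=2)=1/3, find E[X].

First find marginal of X:
P(X=0) = 10/27
P(X=1) = 17/27
E[X] = 0 × 10/27 + 1 × 17/27 = 17/27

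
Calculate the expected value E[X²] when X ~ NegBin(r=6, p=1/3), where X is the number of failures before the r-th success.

Using the identity E[X²] = Var(X) + (E[X])²:
E[X] = 12
Var(X) = 36
E[X²] = 36 + (12)²
= 180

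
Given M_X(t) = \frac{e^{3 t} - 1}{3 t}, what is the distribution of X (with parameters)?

The MGF M(t) = \frac{e^{3 t} - 1}{3 t} is the standard form for the Uniform distribution.
Comparing with the known MGF formula identifies: Uniform(0, 3)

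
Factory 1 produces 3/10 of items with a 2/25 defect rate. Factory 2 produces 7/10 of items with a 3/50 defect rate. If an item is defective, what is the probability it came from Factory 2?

Using Bayes' theorem:
P(F1) = 3/10, P(D|F1) = 2/25
P(F2) = 7/10, P(D|F2) = 3/50
P(D) = P(D|F1)P(F1) + P(D|F2)P(F2)
     = \frac{33}{500}
P(F2|D) = P(D|F2)P(F2) / P(D)
= \frac{7}{11}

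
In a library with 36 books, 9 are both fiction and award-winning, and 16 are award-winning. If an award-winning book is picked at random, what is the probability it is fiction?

P(A ∩ B) = 9/36 = 1/4
P(B) = 16/36 = 4/9
P(A|B) = P(A ∩ B) / P(B) = (1/4) / (4/9) = 9/16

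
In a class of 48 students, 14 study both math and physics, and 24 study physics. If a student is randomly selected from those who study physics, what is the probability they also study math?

P(A ∩ B) = 14/48 = 7/24
P(B) = 24/48 = 1/2
P(A|B) = P(A ∩ B) / P(B) = (7/24) / (1/2) = 7/12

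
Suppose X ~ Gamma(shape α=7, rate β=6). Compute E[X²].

Using the identity E[X²] = Var(X) + (E[X])²:
E[X] = \frac{7}{6}
Var(X) = \frac{7}{36}
E[X²] = \frac{7}{36} + (\frac{7}{6})²
= \frac{14}{9}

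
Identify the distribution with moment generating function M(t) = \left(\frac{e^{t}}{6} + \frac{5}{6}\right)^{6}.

The MGF M(t) = \left(\frac{e^{t}}{6} + \frac{5}{6}\right)^{6} is the standard form for the Binomial distribution.
Comparing with the known MGF formula identifies: Binomial(n=6, p=1/6)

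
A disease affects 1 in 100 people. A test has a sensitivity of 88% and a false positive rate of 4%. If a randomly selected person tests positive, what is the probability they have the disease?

Let D = the rare event, + = positive/flagged.
P(D) = 1/100
P(+|D) = 88/100 = 22/25
P(+|D') = 4/100 = 1/25
P(+) = P(+|D)P(D) + P(+|D')P(D')
     = \frac{22}{25} × \frac{1}{100} + \frac{1}{25} × \frac{99}{100}
     = \frac{121}{2500}
P(D|+) = P(+|D)P(D)/P(+) = \frac{2}{11}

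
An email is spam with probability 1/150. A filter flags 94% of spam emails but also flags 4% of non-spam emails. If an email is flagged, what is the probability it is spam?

Let D = the rare event, + = positive/flagged.
P(D) = 1/150
P(+|D) = 94/100 = 47/50
P(+|D') = 4/100 = 1/25
P(+) = P(+|D)P(D) + P(+|D')P(D')
     = \frac{47}{50} × \frac{1}{150} + \frac{1}{25} × \frac{149}{150}
     = \frac{23}{500}
P(D|+) = P(+|D)P(D)/P(+) = \frac{47}{345}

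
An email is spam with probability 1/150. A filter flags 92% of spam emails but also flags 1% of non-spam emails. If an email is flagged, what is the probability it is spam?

Let D = the rare event, + = positive/flagged.
P(D) = 1/150
P(+|D) = 92/100 = 23/25
P(+|D') = 1/100
P(+) = P(+|D)P(D) + P(+|D')P(D')
     = \frac{23}{25} × \frac{1}{150} + \frac{1}{100} × \frac{149}{150}
     = \frac{241}{15000}
P(D|+) = P(+|D)P(D)/P(+) = \frac{92}{241}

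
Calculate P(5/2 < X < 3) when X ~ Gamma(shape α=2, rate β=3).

P(5/2 < X < 3) = ∫_{5/2}^{3} f(x) dx
where f(x) = 9 x e^{- 3 x}
= - \frac{10}{e^{9}} + \frac{17}{2 e^{\frac{15}{2}}}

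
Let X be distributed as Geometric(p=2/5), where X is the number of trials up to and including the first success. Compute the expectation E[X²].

Using the identity E[X²] = Var(X) + (E[X])²:
E[X] = \frac{5}{2}
Var(X) = \frac{15}{4}
E[X²] = \frac{15}{4} + (\frac{5}{2})²
= 10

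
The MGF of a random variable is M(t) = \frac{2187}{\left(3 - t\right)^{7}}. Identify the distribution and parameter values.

The MGF M(t) = \frac{2187}{\left(3 - t\right)^{7}} is the standard form for the Gamma distribution.
Comparing with the known MGF formula identifies: Gamma(shape α=7, rate β=3)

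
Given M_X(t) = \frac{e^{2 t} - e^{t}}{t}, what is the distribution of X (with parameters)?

The MGF M(t) = \frac{e^{2 t} - e^{t}}{t} is the standard form for the Uniform distribution.
Comparing with the known MGF formula identifies: Uniform(1, 2)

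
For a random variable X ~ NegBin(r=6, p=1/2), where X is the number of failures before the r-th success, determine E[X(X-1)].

E[X(X-1)] = E[X² - X] = E[X²] - E[X]
E[X] = 6
E[X²] = Var(X) + (E[X])² = 12 + (6)² = 48
E[X(X-1)] = 48 - 6 = 42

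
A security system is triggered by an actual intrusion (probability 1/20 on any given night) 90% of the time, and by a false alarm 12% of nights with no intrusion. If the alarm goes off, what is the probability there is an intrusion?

Let D = the rare event, + = positive/flagged.
P(D) = 1/20
P(+|D) = 90/100 = 9/10
P(+|D') = 12/100 = 3/25
P(+) = P(+|D)P(D) + P(+|D')P(D')
     = \frac{9}{10} × \frac{1}{20} + \frac{3}{25} × \frac{19}{20}
     = \frac{159}{1000}
P(D|+) = P(+|D)P(D)/P(+) = \frac{15}{53}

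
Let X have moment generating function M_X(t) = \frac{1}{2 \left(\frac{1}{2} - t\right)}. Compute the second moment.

To find E[X^2], compute M^(2)(0):
M^(1)(t) = \frac{1}{2 \left(\frac{1}{2} - t\right)^{2}}
M^(2)(t) = \frac{1}{\left(\frac{1}{2} - t\right)^{3}}
M^(2)(0) = 8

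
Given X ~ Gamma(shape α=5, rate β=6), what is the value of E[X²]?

Using the identity E[X²] = Var(X) + (E[X])²:
E[X] = \frac{5}{6}
Var(X) = \frac{5}{36}
E[X²] = \frac{5}{36} + (\frac{5}{6})²
= \frac{5}{6}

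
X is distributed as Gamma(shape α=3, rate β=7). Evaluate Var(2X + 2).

For X ~ Gamma(shape α=3, rate β=7):
Var(X) = \frac{3}{49}
Var(2X + 2) = (2)² × Var(X) = 4 × \frac{3}{49} = \frac{12}{49}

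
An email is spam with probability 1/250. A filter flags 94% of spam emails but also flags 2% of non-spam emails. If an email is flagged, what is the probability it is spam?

Let D = the rare event, + = positive/flagged.
P(D) = 1/250
P(+|D) = 94/100 = 47/50
P(+|D') = 2/100 = 1/50
P(+) = P(+|D)P(D) + P(+|D')P(D')
     = \frac{47}{50} × \frac{1}{250} + \frac{1}{50} × \frac{249}{250}
     = \frac{74}{3125}
P(D|+) = P(+|D)P(D)/P(+) = \frac{47}{296}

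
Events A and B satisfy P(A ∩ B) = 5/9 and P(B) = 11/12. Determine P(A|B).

P(A|B) = P(A ∩ B) / P(B)
= (5/9) / (11/12)
= 20/33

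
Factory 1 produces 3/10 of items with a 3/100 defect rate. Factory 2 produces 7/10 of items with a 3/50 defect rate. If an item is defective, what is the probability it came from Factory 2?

Using Bayes' theorem:
P(F1) = 3/10, P(D|F1) = 3/100
P(F2) = 7/10, P(D|F2) = 3/50
P(D) = P(D|F1)P(F1) + P(D|F2)P(F2)
     = \frac{51}{1000}
P(F2|D) = P(D|F2)P(F2) / P(D)
= \frac{14}{17}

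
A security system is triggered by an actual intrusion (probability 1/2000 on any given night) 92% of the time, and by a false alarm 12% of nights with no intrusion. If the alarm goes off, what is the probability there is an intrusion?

Let D = the rare event, + = positive/flagged.
P(D) = 1/2000
P(+|D) = 92/100 = 23/25
P(+|D') = 12/100 = 3/25
P(+) = P(+|D)P(D) + P(+|D')P(D')
     = \frac{23}{25} × \frac{1}{2000} + \frac{3}{25} × \frac{1999}{2000}
     = \frac{301}{2500}
P(D|+) = P(+|D)P(D)/P(+) = \frac{23}{6020}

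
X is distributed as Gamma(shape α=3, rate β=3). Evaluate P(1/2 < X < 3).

P(1/2 < X < 3) = ∫_{1/2}^{3} f(x) dx
where f(x) = \frac{27 x^{2} e^{- 3 x}}{2}
= - \frac{101}{2 e^{9}} + \frac{29}{8 e^{\frac{3}{2}}}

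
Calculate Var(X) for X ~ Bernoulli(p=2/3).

For X ~ Bernoulli(p=2/3):
Var(X) = \frac{2}{9}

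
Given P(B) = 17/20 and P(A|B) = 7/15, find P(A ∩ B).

By definition, P(A|B) = P(A ∩ B) / P(B)
So P(A ∩ B) = P(A|B) × P(B)
= 7/15 × 17/20
= 119/300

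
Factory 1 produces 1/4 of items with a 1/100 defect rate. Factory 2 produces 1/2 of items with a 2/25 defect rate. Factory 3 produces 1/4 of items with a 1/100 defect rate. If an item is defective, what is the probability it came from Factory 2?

Using Bayes' theorem:
P(F1) = 1/4, P(D|F1) = 1/100
P(F2) = 1/2, P(D|F2) = 2/25
P(F3) = 1/4, P(D|F3) = 1/100
P(D) = P(D|F1)P(F1) + P(D|F2)P(F2) + P(D|F3)P(F3)
     = \frac{9}{200}
P(F2|D) = P(D|F2)P(F2) / P(D)
= \frac{8}{9}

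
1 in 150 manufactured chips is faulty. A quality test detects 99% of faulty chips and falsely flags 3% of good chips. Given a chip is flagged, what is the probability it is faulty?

Let D = the rare event, + = positive/flagged.
P(D) = 1/150
P(+|D) = 99/100
P(+|D') = 3/100
P(+) = P(+|D)P(D) + P(+|D')P(D')
     = \frac{99}{100} × \frac{1}{150} + \frac{3}{100} × \frac{149}{150}
     = \frac{91}{2500}
P(D|+) = P(+|D)P(D)/P(+) = \frac{33}{182}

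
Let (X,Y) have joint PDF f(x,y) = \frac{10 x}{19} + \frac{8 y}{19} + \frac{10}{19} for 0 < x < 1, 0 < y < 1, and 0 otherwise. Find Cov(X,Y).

E[XY] = ∫∫ xy × f(x,y) dx dy = \frac{11}{38}
E[X] = \frac{31}{57}
E[Y] = \frac{61}{114}
Cov(X,Y) = E[XY] - E[X]E[Y] = - \frac{5}{3249}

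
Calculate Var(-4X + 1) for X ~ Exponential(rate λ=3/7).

For X ~ Exponential(rate λ=3/7):
Var(X) = \frac{49}{9}
Var(-4X + 1) = (-4)² × Var(X) = 16 × \frac{49}{9} = \frac{784}{9}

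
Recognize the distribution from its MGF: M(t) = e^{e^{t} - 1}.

The MGF M(t) = e^{e^{t} - 1} is the standard form for the Poisson distribution.
Comparing with the known MGF formula identifies: Poisson(λ=1)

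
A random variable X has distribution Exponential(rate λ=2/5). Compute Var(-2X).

For X ~ Exponential(rate λ=2/5):
Var(X) = \frac{25}{4}
Var(-2X) = (-2)² × Var(X) = 4 × \frac{25}{4} = 25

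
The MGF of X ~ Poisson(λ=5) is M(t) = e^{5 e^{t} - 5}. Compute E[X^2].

To find E[X^2], compute M^(2)(0):
M^(1)(t) = 5 e^{t} e^{5 e^{t} - 5}
M^(2)(t) = 25 e^{2 t} e^{5 e^{t} - 5} + 5 e^{t} e^{5 e^{t} - 5}
M^(2)(0) = 30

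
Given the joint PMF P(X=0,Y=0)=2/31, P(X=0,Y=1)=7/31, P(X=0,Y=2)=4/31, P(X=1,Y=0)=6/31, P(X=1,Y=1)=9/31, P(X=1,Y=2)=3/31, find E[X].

First find marginal of X:
P(X=0) = 13/31
P(X=1) = 18/31
E[X] = 0 × 13/31 + 1 × 18/31 = 18/31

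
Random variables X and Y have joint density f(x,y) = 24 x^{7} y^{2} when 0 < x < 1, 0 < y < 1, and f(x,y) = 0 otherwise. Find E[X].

E[X] = ∫_0^1 ∫_0^1 x × f(x,y) dy dx
= ∫_0^1 ∫_0^1 x × (24 x^{7} y^{2}) dy dx
= \frac{8}{9}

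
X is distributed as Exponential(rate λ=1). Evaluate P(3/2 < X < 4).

P(3/2 < X < 4) = ∫_{3/2}^{4} f(x) dx
where f(x) = e^{- x}
= - \frac{1}{e^{4}} + e^{- \frac{3}{2}}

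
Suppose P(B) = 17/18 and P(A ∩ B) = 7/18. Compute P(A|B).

P(A|B) = P(A ∩ B) / P(B)
= (7/18) / (17/18)
= 7/17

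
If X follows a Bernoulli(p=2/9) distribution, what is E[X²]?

Using the identity E[X²] = Var(X) + (E[X])²:
E[X] = \frac{2}{9}
Var(X) = \frac{14}{81}
E[X²] = \frac{14}{81} + (\frac{2}{9})²
= \frac{2}{9}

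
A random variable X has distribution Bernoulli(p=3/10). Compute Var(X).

For X ~ Bernoulli(p=3/10):
Var(X) = \frac{21}{100}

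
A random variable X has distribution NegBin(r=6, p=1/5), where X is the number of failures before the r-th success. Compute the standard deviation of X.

For X ~ NegBin(r=6, p=1/5), where X is the number of failures before the r-th success:
Var(X) = 120
SD(X) = √(Var(X)) = √(120) = 2 \sqrt{30}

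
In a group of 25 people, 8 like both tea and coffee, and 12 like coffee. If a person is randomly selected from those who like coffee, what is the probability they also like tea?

P(A ∩ B) = 8/25
P(B) = 12/25
P(A|B) = P(A ∩ B) / P(B) = (8/25) / (12/25) = 2/3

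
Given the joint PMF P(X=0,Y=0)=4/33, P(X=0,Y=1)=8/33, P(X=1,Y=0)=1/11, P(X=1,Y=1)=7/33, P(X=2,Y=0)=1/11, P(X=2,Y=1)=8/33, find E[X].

First find marginal of X:
P(X=0) = 4/11
P(X=1) = 10/33
P(X=2) = 1/3
E[X] = 0 × 4/11 + 1 × 10/33 + 2 × 1/3 = 32/33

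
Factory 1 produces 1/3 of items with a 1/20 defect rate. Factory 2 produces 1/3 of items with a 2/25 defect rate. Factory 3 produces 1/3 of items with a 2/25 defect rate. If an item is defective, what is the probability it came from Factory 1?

Using Bayes' theorem:
P(F1) = 1/3, P(D|F1) = 1/20
P(F2) = 1/3, P(D|F2) = 2/25
P(F3) = 1/3, P(D|F3) = 2/25
P(D) = P(D|F1)P(F1) + P(D|F2)P(F2) + P(D|F3)P(F3)
     = \frac{7}{100}
P(F1|D) = P(D|F1)P(F1) / P(D)
= \frac{5}{21}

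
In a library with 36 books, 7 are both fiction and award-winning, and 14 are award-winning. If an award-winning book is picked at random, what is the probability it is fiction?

P(A ∩ B) = 7/36
P(B) = 14/36 = 7/18
P(A|B) = P(A ∩ B) / P(B) = (7/36) / (7/18) = 1/2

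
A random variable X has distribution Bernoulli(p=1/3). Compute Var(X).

For X ~ Bernoulli(p=1/3):
Var(X) = \frac{2}{9}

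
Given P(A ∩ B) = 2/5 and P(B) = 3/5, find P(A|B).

P(A|B) = P(A ∩ B) / P(B)
= (2/5) / (3/5)
= 2/3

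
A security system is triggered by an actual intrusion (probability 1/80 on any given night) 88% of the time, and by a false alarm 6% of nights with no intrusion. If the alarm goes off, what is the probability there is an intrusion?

Let D = the rare event, + = positive/flagged.
P(D) = 1/80
P(+|D) = 88/100 = 22/25
P(+|D') = 6/100 = 3/50
P(+) = P(+|D)P(D) + P(+|D')P(D')
     = \frac{22}{25} × \frac{1}{80} + \frac{3}{50} × \frac{79}{80}
     = \frac{281}{4000}
P(D|+) = P(+|D)P(D)/P(+) = \frac{44}{281}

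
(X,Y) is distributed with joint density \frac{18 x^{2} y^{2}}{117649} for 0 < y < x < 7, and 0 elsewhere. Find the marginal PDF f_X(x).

f_X(x) = ∫_0^x \frac{18 x^{2} y^{2}}{117649} dy = \frac{6 x^{5}}{117649}
for 0 < x < 7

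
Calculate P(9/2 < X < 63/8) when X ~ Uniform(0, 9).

P(9/2 < X < 63/8) = ∫_{9/2}^{63/8} f(x) dx
where f(x) = \frac{1}{9}
= \frac{3}{8}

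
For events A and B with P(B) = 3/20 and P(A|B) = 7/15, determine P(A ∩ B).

By definition, P(A|B) = P(A ∩ B) / P(B)
So P(A ∩ B) = P(A|B) × P(B)
= 7/15 × 3/20
= 7/100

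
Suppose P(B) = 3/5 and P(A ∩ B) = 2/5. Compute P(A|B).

P(A|B) = P(A ∩ B) / P(B)
= (2/5) / (3/5)
= 2/3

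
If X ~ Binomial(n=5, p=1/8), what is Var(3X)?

For X ~ Binomial(n=5, p=1/8):
Var(X) = \frac{35}{64}
Var(3X) = (3)² × Var(X) = 9 × \frac{35}{64} = \frac{315}{64}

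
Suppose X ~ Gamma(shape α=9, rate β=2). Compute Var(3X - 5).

For X ~ Gamma(shape α=9, rate β=2):
Var(X) = \frac{9}{4}
Var(3X - 5) = (3)² × Var(X) = 9 × \frac{9}{4} = \frac{81}{4}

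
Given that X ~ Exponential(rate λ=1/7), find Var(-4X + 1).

For X ~ Exponential(rate λ=1/7):
Var(X) = 49
Var(-4X + 1) = (-4)² × Var(X) = 16 × 49 = 784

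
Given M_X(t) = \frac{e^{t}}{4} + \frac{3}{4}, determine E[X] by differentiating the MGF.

To find E[X], compute M^(1)(0):
M^(1)(t) = \frac{e^{t}}{4}
M^(1)(0) = \frac{1}{4}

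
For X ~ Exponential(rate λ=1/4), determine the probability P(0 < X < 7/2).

P(0 < X < 7/2) = ∫_{0}^{7/2} f(x) dx
where f(x) = \frac{e^{- \frac{x}{4}}}{4}
= 1 - e^{- \frac{7}{8}}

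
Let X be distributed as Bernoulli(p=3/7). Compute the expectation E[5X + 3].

For X ~ Bernoulli(p=3/7):
E[X] = \frac{3}{7}
E[5X + 3] = 5 × E[X] + 3 = \frac{36}{7}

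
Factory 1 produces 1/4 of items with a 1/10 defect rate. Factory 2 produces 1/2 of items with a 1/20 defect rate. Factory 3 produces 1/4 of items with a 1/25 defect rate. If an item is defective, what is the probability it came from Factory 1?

Using Bayes' theorem:
P(F1) = 1/4, P(D|F1) = 1/10
P(F2) = 1/2, P(D|F2) = 1/20
P(F3) = 1/4, P(D|F3) = 1/25
P(D) = P(D|F1)P(F1) + P(D|F2)P(F2) + P(D|F3)P(F3)
     = \frac{3}{50}
P(F1|D) = P(D|F1)P(F1) / P(D)
= \frac{5}{12}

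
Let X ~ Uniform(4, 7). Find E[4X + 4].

For X ~ Uniform(4, 7):
E[X] = \frac{11}{2}
E[4X + 4] = 4 × E[X] + 4 = 26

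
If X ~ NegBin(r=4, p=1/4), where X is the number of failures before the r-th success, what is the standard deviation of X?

For X ~ NegBin(r=4, p=1/4), where X is the number of failures before the r-th success:
Var(X) = 48
SD(X) = √(Var(X)) = √(48) = 4 \sqrt{3}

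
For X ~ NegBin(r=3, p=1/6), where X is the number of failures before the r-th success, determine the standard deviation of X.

For X ~ NegBin(r=3, p=1/6), where X is the number of failures before the r-th success:
Var(X) = 90
SD(X) = √(Var(X)) = √(90) = 3 \sqrt{10}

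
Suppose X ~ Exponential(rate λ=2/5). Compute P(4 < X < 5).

P(4 < X < 5) = ∫_{4}^{5} f(x) dx
where f(x) = \frac{2 e^{- \frac{2 x}{5}}}{5}
= - \frac{1}{e^{2}} + e^{- \frac{8}{5}}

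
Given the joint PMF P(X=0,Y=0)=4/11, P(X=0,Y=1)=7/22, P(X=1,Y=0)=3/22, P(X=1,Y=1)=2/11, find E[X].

First find marginal of X:
P(X=0) = 15/22
P(X=1) = 7/22
E[X] = 0 × 15/22 + 1 × 7/22 = 7/22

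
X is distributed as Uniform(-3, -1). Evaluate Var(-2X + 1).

For X ~ Uniform(-3, -1):
Var(X) = \frac{1}{3}
Var(-2X + 1) = (-2)² × Var(X) = 4 × \frac{1}{3} = \frac{4}{3}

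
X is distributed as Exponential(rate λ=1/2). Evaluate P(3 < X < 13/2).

P(3 < X < 13/2) = ∫_{3}^{13/2} f(x) dx
where f(x) = \frac{e^{- \frac{x}{2}}}{2}
= - \frac{1}{e^{\frac{13}{4}}} + e^{- \frac{3}{2}}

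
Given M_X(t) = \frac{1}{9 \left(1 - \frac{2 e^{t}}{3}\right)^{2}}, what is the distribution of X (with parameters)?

The MGF M(t) = \frac{1}{9 \left(1 - \frac{2 e^{t}}{3}\right)^{2}} is the standard form for the NegativeBinomial distribution.
Comparing with the known MGF formula identifies: NegBin(r=2, p=1/3), X = failures before r-th success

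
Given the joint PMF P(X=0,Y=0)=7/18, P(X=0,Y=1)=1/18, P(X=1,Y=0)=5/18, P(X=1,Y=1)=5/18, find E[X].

First find marginal of X:
P(X=0) = 4/9
P(X=1) = 5/9
E[X] = 0 × 4/9 + 1 × 5/9 = 5/9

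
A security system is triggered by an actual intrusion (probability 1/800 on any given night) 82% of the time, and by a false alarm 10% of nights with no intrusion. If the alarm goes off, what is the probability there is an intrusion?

Let D = the rare event, + = positive/flagged.
P(D) = 1/800
P(+|D) = 82/100 = 41/50
P(+|D') = 10/100 = 1/10
P(+) = P(+|D)P(D) + P(+|D')P(D')
     = \frac{41}{50} × \frac{1}{800} + \frac{1}{10} × \frac{799}{800}
     = \frac{1009}{10000}
P(D|+) = P(+|D)P(D)/P(+) = \frac{41}{4036}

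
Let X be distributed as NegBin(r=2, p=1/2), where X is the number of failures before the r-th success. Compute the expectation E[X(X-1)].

E[X(X-1)] = E[X² - X] = E[X²] - E[X]
E[X] = 2
E[X²] = Var(X) + (E[X])² = 4 + (2)² = 8
E[X(X-1)] = 8 - 2 = 6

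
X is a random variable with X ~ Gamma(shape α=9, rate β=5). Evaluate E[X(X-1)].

E[X(X-1)] = E[X² - X] = E[X²] - E[X]
E[X] = \frac{9}{5}
E[X²] = Var(X) + (E[X])² = \frac{9}{25} + (\frac{9}{5})² = \frac{18}{5}
E[X(X-1)] = \frac{18}{5} - \frac{9}{5} = \frac{9}{5}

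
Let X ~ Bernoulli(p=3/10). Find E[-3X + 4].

For X ~ Bernoulli(p=3/10):
E[X] = \frac{3}{10}
E[-3X + 4] = -3 × E[X] + 4 = \frac{31}{10}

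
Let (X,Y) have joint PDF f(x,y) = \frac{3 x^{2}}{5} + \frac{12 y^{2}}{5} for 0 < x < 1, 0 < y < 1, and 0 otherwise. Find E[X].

E[X] = ∫_0^1 ∫_0^1 x × f(x,y) dy dx
= ∫_0^1 ∫_0^1 x × (\frac{3 x^{2}}{5} + \frac{12 y^{2}}{5}) dy dx
= \frac{11}{20}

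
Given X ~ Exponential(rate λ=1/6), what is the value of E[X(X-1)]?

E[X(X-1)] = E[X² - X] = E[X²] - E[X]
E[X] = 6
E[X²] = Var(X) + (E[X])² = 36 + (6)² = 72
E[X(X-1)] = 72 - 6 = 66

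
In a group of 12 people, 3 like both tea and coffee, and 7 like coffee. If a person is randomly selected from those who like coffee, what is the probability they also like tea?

P(A ∩ B) = 3/12 = 1/4
P(B) = 7/12
P(A|B) = P(A ∩ B) / P(B) = (1/4) / (7/12) = 3/7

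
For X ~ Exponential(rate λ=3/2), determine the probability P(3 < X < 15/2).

P(3 < X < 15/2) = ∫_{3}^{15/2} f(x) dx
where f(x) = \frac{3 e^{- \frac{3 x}{2}}}{2}
= - \frac{1}{e^{\frac{45}{4}}} + e^{- \frac{9}{2}}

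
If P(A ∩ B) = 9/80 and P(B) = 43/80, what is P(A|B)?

P(A|B) = P(A ∩ B) / P(B)
= (9/80) / (43/80)
= 9/43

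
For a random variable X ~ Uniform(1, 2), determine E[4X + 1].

For X ~ Uniform(1, 2):
E[X] = \frac{3}{2}
E[4X + 1] = 4 × E[X] + 1 = 7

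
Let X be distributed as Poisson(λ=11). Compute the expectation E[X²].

Using the identity E[X²] = Var(X) + (E[X])²:
E[X] = 11
Var(X) = 11
E[X²] = 11 + (11)²
= 132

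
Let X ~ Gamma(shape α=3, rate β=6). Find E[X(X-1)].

E[X(X-1)] = E[X² - X] = E[X²] - E[X]
E[X] = \frac{1}{2}
E[X²] = Var(X) + (E[X])² = \frac{1}{12} + (\frac{1}{2})² = \frac{1}{3}
E[X(X-1)] = \frac{1}{3} - \frac{1}{2} = - \frac{1}{6}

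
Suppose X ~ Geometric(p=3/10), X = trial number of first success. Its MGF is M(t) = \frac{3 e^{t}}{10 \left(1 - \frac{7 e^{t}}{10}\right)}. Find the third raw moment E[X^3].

To find E[X^3], compute M^(3)(0):
M^(1)(t) = \frac{3 e^{t}}{10 \left(1 - \frac{7 e^{t}}{10}\right)} + \frac{21 e^{2 t}}{100 \left(1 - \frac{7 e^{t}}{10}\right)^{2}}
M^(2)(t) = \frac{3 e^{t}}{10 \left(1 - \frac{7 e^{t}}{10}\right)} + \frac{63 e^{2 t}}{100 \left(1 - \frac{7 e^{t}}{10}\right)^{2}} + \frac{147 e^{3 t}}{500 \left(1 - \frac{7 e^{t}}{10}\right)^{3}}
M^(3)(t) = \frac{3 e^{t}}{10 \left(1 - \frac{7 e^{t}}{10}\right)} + \frac{147 e^{2 t}}{100 \left(1 - \frac{7 e^{t}}{10}\right)^{2}} + \frac{441 e^{3 t}}{250 \left(1 - \frac{7 e^{t}}{10}\right)^{3}} + \frac{3087 e^{4 t}}{5000 \left(1 - \frac{7 e^{t}}{10}\right)^{4}}
M^(3)(0) = \frac{1430}{9}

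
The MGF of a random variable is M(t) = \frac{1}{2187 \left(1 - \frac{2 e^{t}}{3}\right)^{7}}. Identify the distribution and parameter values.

The MGF M(t) = \frac{1}{2187 \left(1 - \frac{2 e^{t}}{3}\right)^{7}} is the standard form for the NegativeBinomial distribution.
Comparing with the known MGF formula identifies: NegBin(r=7, p=1/3), X = failures before r-th success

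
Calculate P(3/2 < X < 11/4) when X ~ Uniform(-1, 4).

P(3/2 < X < 11/4) = ∫_{3/2}^{11/4} f(x) dx
where f(x) = \frac{1}{5}
= \frac{1}{4}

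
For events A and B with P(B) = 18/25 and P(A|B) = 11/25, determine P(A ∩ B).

By definition, P(A|B) = P(A ∩ B) / P(B)
So P(A ∩ B) = P(A|B) × P(B)
= 11/25 × 18/25
= 198/625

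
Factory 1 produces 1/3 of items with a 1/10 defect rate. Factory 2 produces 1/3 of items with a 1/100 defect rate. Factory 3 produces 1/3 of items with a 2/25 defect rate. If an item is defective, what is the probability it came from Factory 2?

Using Bayes' theorem:
P(F1) = 1/3, P(D|F1) = 1/10
P(F2) = 1/3, P(D|F2) = 1/100
P(F3) = 1/3, P(D|F3) = 2/25
P(D) = P(D|F1)P(F1) + P(D|F2)P(F2) + P(D|F3)P(F3)
     = \frac{19}{300}
P(F2|D) = P(D|F2)P(F2) / P(D)
= \frac{1}{19}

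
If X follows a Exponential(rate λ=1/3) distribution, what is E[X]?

For X ~ Exponential(rate λ=1/3), the expected value is:
E[X] = 3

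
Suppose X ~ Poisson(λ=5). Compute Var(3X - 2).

For X ~ Poisson(λ=5):
Var(X) = 5
Var(3X - 2) = (3)² × Var(X) = 9 × 5 = 45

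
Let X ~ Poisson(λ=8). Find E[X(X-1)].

E[X(X-1)] = E[X² - X] = E[X²] - E[X]
E[X] = 8
E[X²] = Var(X) + (E[X])² = 8 + (8)² = 72
E[X(X-1)] = 72 - 8 = 64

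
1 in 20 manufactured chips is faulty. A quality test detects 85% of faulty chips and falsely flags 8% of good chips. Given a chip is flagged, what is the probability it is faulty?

Let D = the rare event, + = positive/flagged.
P(D) = 1/20
P(+|D) = 85/100 = 17/20
P(+|D') = 8/100 = 2/25
P(+) = P(+|D)P(D) + P(+|D')P(D')
     = \frac{17}{20} × \frac{1}{20} + \frac{2}{25} × \frac{19}{20}
     = \frac{237}{2000}
P(D|+) = P(+|D)P(D)/P(+) = \frac{85}{237}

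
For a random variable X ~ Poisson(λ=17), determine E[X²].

Using the identity E[X²] = Var(X) + (E[X])²:
E[X] = 17
Var(X) = 17
E[X²] = 17 + (17)²
= 306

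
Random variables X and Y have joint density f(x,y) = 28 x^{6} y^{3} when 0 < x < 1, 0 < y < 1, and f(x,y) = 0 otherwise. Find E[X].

E[X] = ∫_0^1 ∫_0^1 x × f(x,y) dy dx
= ∫_0^1 ∫_0^1 x × (28 x^{6} y^{3}) dy dx
= \frac{7}{8}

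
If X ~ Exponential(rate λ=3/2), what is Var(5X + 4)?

For X ~ Exponential(rate λ=3/2):
Var(X) = \frac{4}{9}
Var(5X + 4) = (5)² × Var(X) = 25 × \frac{4}{9} = \frac{100}{9}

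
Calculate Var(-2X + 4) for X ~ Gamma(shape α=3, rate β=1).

For X ~ Gamma(shape α=3, rate β=1):
Var(X) = 3
Var(-2X + 4) = (-2)² × Var(X) = 4 × 3 = 12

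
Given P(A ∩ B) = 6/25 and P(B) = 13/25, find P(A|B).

P(A|B) = P(A ∩ B) / P(B)
= (6/25) / (13/25)
= 6/13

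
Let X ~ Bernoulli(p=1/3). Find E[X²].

Using the identity E[X²] = Var(X) + (E[X])²:
E[X] = \frac{1}{3}
Var(X) = \frac{2}{9}
E[X²] = \frac{2}{9} + (\frac{1}{3})²
= \frac{1}{3}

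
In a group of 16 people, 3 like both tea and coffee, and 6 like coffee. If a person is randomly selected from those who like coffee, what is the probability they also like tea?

P(A ∩ B) = 3/16
P(B) = 6/16 = 3/8
P(A|B) = P(A ∩ B) / P(B) = (3/16) / (3/8) = 1/2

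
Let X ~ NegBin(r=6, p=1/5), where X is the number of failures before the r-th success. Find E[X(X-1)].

E[X(X-1)] = E[X² - X] = E[X²] - E[X]
E[X] = 24
E[X²] = Var(X) + (E[X])² = 120 + (24)² = 696
E[X(X-1)] = 696 - 24 = 672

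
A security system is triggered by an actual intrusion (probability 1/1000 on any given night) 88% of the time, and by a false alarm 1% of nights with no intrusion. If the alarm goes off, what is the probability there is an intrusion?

Let D = the rare event, + = positive/flagged.
P(D) = 1/1000
P(+|D) = 88/100 = 22/25
P(+|D') = 1/100
P(+) = P(+|D)P(D) + P(+|D')P(D')
     = \frac{22}{25} × \frac{1}{1000} + \frac{1}{100} × \frac{999}{1000}
     = \frac{1087}{100000}
P(D|+) = P(+|D)P(D)/P(+) = \frac{88}{1087}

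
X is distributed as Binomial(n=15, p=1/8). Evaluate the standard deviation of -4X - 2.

For X ~ Binomial(n=15, p=1/8):
Var(X) = \frac{105}{64}
SD(X) = √(Var(X)) = √(\frac{105}{64}) = \frac{\sqrt{105}}{8}
SD(-4X - 2) = |-4| × SD(X) = 4 × \frac{\sqrt{105}}{8} = \frac{\sqrt{105}}{2}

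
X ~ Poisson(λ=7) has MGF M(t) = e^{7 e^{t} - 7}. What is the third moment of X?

To find E[X^3], compute M^(3)(0):
M^(1)(t) = 7 e^{t} e^{7 e^{t} - 7}
M^(2)(t) = 49 e^{2 t} e^{7 e^{t} - 7} + 7 e^{t} e^{7 e^{t} - 7}
M^(3)(t) = 343 e^{3 t} e^{7 e^{t} - 7} + 147 e^{2 t} e^{7 e^{t} - 7} + 7 e^{t} e^{7 e^{t} - 7}
M^(3)(0) = 497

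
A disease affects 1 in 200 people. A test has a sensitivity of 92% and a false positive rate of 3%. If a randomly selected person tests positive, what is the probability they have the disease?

Let D = the rare event, + = positive/flagged.
P(D) = 1/200
P(+|D) = 92/100 = 23/25
P(+|D') = 3/100
P(+) = P(+|D)P(D) + P(+|D')P(D')
     = \frac{23}{25} × \frac{1}{200} + \frac{3}{100} × \frac{199}{200}
     = \frac{689}{20000}
P(D|+) = P(+|D)P(D)/P(+) = \frac{92}{689}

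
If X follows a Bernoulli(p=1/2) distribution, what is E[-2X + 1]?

For X ~ Bernoulli(p=1/2):
E[X] = \frac{1}{2}
E[-2X + 1] = -2 × E[X] + 1 = 0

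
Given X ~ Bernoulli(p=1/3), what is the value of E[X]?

For X ~ Bernoulli(p=1/3), the expected value is:
E[X] = \frac{1}{3}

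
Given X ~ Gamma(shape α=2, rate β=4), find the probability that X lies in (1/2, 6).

P(1/2 < X < 6) = ∫_{1/2}^{6} f(x) dx
where f(x) = 16 x e^{- 4 x}
= \frac{-25 + 3 e^{22}}{e^{24}}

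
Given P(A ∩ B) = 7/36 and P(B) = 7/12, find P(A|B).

P(A|B) = P(A ∩ B) / P(B)
= (7/36) / (7/12)
= 1/3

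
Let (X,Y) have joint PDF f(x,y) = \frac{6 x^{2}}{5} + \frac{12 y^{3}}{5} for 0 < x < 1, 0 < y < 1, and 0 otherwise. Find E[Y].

E[Y] = ∫_0^1 ∫_0^1 y × f(x,y) dx dy
= \frac{17}{25}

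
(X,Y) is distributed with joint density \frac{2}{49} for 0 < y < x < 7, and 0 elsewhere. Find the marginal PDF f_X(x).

f_X(x) = ∫_0^x \frac{2}{49} dy = \frac{2 x}{49}
for 0 < x < 7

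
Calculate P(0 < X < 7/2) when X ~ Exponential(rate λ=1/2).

P(0 < X < 7/2) = ∫_{0}^{7/2} f(x) dx
where f(x) = \frac{e^{- \frac{x}{2}}}{2}
= 1 - e^{- \frac{7}{4}}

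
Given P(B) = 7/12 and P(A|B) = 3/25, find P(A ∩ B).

By definition, P(A|B) = P(A ∩ B) / P(B)
So P(A ∩ B) = P(A|B) × P(B)
= 3/25 × 7/12
= 7/100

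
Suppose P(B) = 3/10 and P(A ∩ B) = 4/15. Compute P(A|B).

P(A|B) = P(A ∩ B) / P(B)
= (4/15) / (3/10)
= 8/9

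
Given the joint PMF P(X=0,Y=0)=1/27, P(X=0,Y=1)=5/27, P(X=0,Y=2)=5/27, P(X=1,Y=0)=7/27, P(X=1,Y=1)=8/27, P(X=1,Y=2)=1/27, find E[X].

First find marginal of X:
P(X=0) = 11/27
P(X=1) = 16/27
E[X] = 0 × 11/27 + 1 × 16/27 = 16/27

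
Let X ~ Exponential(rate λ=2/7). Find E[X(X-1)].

E[X(X-1)] = E[X² - X] = E[X²] - E[X]
E[X] = \frac{7}{2}
E[X²] = Var(X) + (E[X])² = \frac{49}{4} + (\frac{7}{2})² = \frac{49}{2}
E[X(X-1)] = \frac{49}{2} - \frac{7}{2} = 21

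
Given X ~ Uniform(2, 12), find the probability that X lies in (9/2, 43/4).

P(9/2 < X < 43/4) = ∫_{9/2}^{43/4} f(x) dx
where f(x) = \frac{1}{10}
= \frac{5}{8}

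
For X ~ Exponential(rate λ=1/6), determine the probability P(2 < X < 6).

P(2 < X < 6) = ∫_{2}^{6} f(x) dx
where f(x) = \frac{e^{- \frac{x}{6}}}{6}
= - \frac{1}{e} + e^{- \frac{1}{3}}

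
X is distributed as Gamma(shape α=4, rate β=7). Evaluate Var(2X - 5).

For X ~ Gamma(shape α=4, rate β=7):
Var(X) = \frac{4}{49}
Var(2X - 5) = (2)² × Var(X) = 4 × \frac{4}{49} = \frac{16}{49}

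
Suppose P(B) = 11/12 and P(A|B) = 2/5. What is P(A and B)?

By definition, P(A|B) = P(A ∩ B) / P(B)
So P(A ∩ B) = P(A|B) × P(B)
= 2/5 × 11/12
= 11/30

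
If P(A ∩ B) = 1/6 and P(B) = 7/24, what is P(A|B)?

P(A|B) = P(A ∩ B) / P(B)
= (1/6) / (7/24)
= 4/7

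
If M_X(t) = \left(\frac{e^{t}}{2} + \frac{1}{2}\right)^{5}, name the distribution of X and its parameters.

The MGF M(t) = \left(\frac{e^{t}}{2} + \frac{1}{2}\right)^{5} is the standard form for the Binomial distribution.
Comparing with the known MGF formula identifies: Binomial(n=5, p=1/2)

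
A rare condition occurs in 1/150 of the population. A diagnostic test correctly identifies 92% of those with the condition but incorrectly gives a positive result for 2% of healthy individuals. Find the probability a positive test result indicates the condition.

Let D = the rare event, + = positive/flagged.
P(D) = 1/150
P(+|D) = 92/100 = 23/25
P(+|D') = 2/100 = 1/50
P(+) = P(+|D)P(D) + P(+|D')P(D')
     = \frac{23}{25} × \frac{1}{150} + \frac{1}{50} × \frac{149}{150}
     = \frac{13}{500}
P(D|+) = P(+|D)P(D)/P(+) = \frac{46}{195}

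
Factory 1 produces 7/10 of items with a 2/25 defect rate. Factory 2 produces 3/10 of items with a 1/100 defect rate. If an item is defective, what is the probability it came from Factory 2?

Using Bayes' theorem:
P(F1) = 7/10, P(D|F1) = 2/25
P(F2) = 3/10, P(D|F2) = 1/100
P(D) = P(D|F1)P(F1) + P(D|F2)P(F2)
     = \frac{59}{1000}
P(F2|D) = P(D|F2)P(F2) / P(D)
= \frac{3}{59}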